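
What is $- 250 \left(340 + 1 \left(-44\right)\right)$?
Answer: $-74000$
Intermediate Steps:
$- 250 \left(340 + 1 \left(-44\right)\right) = - 250 \left(340 - 44\right) = \left(-250\right) 296 = -74000$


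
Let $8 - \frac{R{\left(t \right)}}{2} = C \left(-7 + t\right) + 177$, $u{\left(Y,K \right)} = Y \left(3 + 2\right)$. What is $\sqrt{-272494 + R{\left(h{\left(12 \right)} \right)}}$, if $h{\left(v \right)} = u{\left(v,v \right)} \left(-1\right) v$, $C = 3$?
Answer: $3 i \sqrt{29830} \approx 518.14 i$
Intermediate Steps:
$u{\left(Y,K \right)} = 5 Y$ ($u{\left(Y,K \right)} = Y 5 = 5 Y$)
$h{\left(v \right)} = - 5 v^{2}$ ($h{\left(v \right)} = 5 v \left(-1\right) v = - 5 v v = - 5 v^{2}$)
$R{\left(t \right)} = -296 - 6 t$ ($R{\left(t \right)} = 16 - 2 \left(3 \left(-7 + t\right) + 177\right) = 16 - 2 \left(\left(-21 + 3 t\right) + 177\right) = 16 - 2 \left(156 + 3 t\right) = 16 - \left(312 + 6 t\right) = -296 - 6 t$)
$\sqrt{-272494 + R{\left(h{\left(12 \right)} \right)}} = \sqrt{-272494 - \left(296 + 6 \left(- 5 \cdot 12^{2}\right)\right)} = \sqrt{-272494 - \left(296 + 6 \left(\left(-5\right) 144\right)\right)} = \sqrt{-272494 - -4024} = \sqrt{-272494 + \left(-296 + 4320\right)} = \sqrt{-272494 + 4024} = \sqrt{-268470} = 3 i \sqrt{29830}$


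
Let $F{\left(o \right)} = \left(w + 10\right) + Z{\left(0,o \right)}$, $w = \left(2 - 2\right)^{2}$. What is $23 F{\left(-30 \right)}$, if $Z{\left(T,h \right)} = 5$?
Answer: $345$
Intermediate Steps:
$w = 0$ ($w = 0^{2} = 0$)
$F{\left(o \right)} = 15$ ($F{\left(o \right)} = \left(0 + 10\right) + 5 = 10 + 5 = 15$)
$23 F{\left(-30 \right)} = 23 \cdot 15 = 345$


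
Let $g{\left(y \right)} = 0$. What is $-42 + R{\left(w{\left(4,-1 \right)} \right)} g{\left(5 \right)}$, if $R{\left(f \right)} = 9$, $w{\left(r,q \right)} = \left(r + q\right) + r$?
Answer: $-42$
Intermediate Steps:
$w{\left(r,q \right)} = q + 2 r$ ($w{\left(r,q \right)} = \left(q + r\right) + r = q + 2 r$)
$-42 + R{\left(w{\left(4,-1 \right)} \right)} g{\left(5 \right)} = -42 + 9 \cdot 0 = -42 + 0 = -42$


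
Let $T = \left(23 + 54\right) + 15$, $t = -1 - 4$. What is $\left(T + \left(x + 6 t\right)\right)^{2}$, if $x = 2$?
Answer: $4096$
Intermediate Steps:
$t = -5$
$T = 92$ ($T = 77 + 15 = 92$)
$\left(T + \left(x + 6 t\right)\right)^{2} = \left(92 + \left(2 + 6 \left(-5\right)\right)\right)^{2} = \left(92 + \left(2 - 30\right)\right)^{2} = \left(92 - 28\right)^{2} = 64^{2} = 4096$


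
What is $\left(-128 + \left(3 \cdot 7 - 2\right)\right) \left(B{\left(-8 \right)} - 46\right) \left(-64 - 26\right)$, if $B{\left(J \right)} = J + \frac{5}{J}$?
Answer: $- \frac{2143485}{4} \approx -5.3587 \cdot 10^{5}$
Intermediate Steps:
$\left(-128 + \left(3 \cdot 7 - 2\right)\right) \left(B{\left(-8 \right)} - 46\right) \left(-64 - 26\right) = \left(-128 + \left(3 \cdot 7 - 2\right)\right) \left(\left(-8 + \frac{5}{-8}\right) - 46\right) \left(-64 - 26\right) = \left(-128 + \left(21 - 2\right)\right) \left(\left(-8 + 5 \left(- \frac{1}{8}\right)\right) - 46\right) \left(-90\right) = \left(-128 + 19\right) \left(\left(-8 - \frac{5}{8}\right) - 46\right) \left(-90\right) = - 109 \left(- \frac{69}{8} - 46\right) \left(-90\right) = - 109 \left(\left(- \frac{437}{8}\right) \left(-90\right)\right) = \left(-109\right) \frac{19665}{4} = - \frac{2143485}{4}$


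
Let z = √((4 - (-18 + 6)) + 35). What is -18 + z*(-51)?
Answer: -18 - 51*√51 ≈ -382.21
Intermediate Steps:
z = √51 (z = √((4 - 1*(-12)) + 35) = √((4 + 12) + 35) = √(16 + 35) = √51 ≈ 7.1414)
-18 + z*(-51) = -18 + √51*(-51) = -18 - 51*√51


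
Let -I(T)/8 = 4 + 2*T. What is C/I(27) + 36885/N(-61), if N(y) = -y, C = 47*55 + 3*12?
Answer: 16954759/28304 ≈ 599.02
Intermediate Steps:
C = 2621 (C = 2585 + 36 = 2621)
I(T) = -32 - 16*T (I(T) = -8*(4 + 2*T) = -32 - 16*T)
C/I(27) + 36885/N(-61) = 2621/(-32 - 16*27) + 36885/((-1*(-61))) = 2621/(-32 - 432) + 36885/61 = 2621/(-464) + 36885*(1/61) = 2621*(-1/464) + 36885/61 = -2621/464 + 36885/61 = 16954759/28304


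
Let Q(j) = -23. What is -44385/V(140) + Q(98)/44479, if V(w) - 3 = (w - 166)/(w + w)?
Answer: -25126187951/1645723 ≈ -15268.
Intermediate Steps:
V(w) = 3 + (-166 + w)/(2*w) (V(w) = 3 + (w - 166)/(w + w) = 3 + (-166 + w)/((2*w)) = 3 + (-166 + w)*(1/(2*w)) = 3 + (-166 + w)/(2*w))
-44385/V(140) + Q(98)/44479 = -44385/(7/2 - 83/140) - 23/44479 = -44385/407/140 - 23/44479 = -44385*140/407 - 23/44479 = -564900/37 - 23/44479 = -25126187951/1645723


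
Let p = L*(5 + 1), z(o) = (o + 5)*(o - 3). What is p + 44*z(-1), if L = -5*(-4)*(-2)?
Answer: -944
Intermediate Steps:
L = -40 (L = 20*(-2) = -40)
z(o) = (-3 + o)*(5 + o) (z(o) = (5 + o)*(-3 + o) = (-3 + o)*(5 + o))
p = -240 (p = -40*(5 + 1) = -40*6 = -240)
p + 44*z(-1) = -240 + 44*(-15 + (-1)² + 2*(-1)) = -240 + 44*(-15 + 1 - 2) = -240 + 44*(-16) = -240 - 704 = -944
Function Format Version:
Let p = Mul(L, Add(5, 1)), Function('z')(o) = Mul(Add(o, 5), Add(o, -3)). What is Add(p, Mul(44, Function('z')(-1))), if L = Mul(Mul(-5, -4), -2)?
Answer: -944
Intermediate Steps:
L = -40 (L = Mul(20, -2) = -40)
Function('z')(o) = Mul(Add(-3, o), Add(5, o)) (Function('z')(o) = Mul(Add(5, o), Add(-3, o)) = Mul(Add(-3, o), Add(5, o)))
p = -240 (p = Mul(-40, Add(5, 1)) = Mul(-40, 6) = -240)
Add(p, Mul(44, Function('z')(-1))) = Add(-240, Mul(44, Add(-15, Pow(-1, 2), Mul(2, -1)))) = Add(-240, Mul(44, Add(-15, 1, -2))) = Add(-240, Mul(44, -16)) = Add(-240, -704) = -944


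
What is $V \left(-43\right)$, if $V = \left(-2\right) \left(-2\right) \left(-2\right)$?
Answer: $344$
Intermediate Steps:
$V = -8$ ($V = 4 \left(-2\right) = -8$)
$V \left(-43\right) = \left(-8\right) \left(-43\right) = 344$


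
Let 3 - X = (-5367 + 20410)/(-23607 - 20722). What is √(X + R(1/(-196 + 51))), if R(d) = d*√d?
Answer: √(137966509816750 - 1965060241*I*√145)/6427705 ≈ 1.8274 - 0.00015671*I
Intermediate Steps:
X = 148030/44329 (X = 3 - (-5367 + 20410)/(-23607 - 20722) = 3 - 15043/(-44329) = 3 - 15043*(-1)/44329 = 3 - 1*(-15043/44329) = 3 + 15043/44329 = 148030/44329 ≈ 3.3393)
R(d) = d^(3/2)
√(X + R(1/(-196 + 51))) = √(148030/44329 + (1/(-196 + 51))^(3/2)) = √(148030/44329 + (1/(-145))^(3/2)) = √(148030/44329 + (-1/145)^(3/2)) = √(148030/44329 - I*√145/21025)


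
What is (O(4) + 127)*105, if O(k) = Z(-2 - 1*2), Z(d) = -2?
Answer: 13125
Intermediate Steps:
O(k) = -2
(O(4) + 127)*105 = (-2 + 127)*105 = 125*105 = 13125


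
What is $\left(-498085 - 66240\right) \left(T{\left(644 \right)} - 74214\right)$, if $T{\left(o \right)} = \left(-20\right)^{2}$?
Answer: $41655085550$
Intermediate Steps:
$T{\left(o \right)} = 400$
$\left(-498085 - 66240\right) \left(T{\left(644 \right)} - 74214\right) = \left(-498085 - 66240\right) \left(400 - 74214\right) = \left(-564325\right) \left(-73814\right) = 41655085550$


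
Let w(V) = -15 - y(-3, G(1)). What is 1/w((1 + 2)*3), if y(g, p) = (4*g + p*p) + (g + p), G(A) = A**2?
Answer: -1/2 ≈ -0.50000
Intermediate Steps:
y(g, p) = p + p**2 + 5*g (y(g, p) = (4*g + p**2) + (g + p) = (p**2 + 4*g) + (g + p) = p + p**2 + 5*g)
w(V) = -2 (w(V) = -15 - (1**2 + (1**2)**2 + 5*(-3)) = -15 - (1 + 1**2 - 15) = -15 - (1 + 1 - 15) = -15 - 1*(-13) = -15 + 13 = -2)
1/w((1 + 2)*3) = 1/(-2) = -1/2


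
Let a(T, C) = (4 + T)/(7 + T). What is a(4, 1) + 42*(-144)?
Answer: -66520/11 ≈ -6047.3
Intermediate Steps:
a(T, C) = (4 + T)/(7 + T)
a(4, 1) + 42*(-144) = (4 + 4)/(7 + 4) + 42*(-144) = 8/11 - 6048 = -66520/11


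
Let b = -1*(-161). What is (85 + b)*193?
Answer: 47478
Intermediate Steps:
b = 161
(85 + b)*193 = (85 + 161)*193 = 246*193 = 47478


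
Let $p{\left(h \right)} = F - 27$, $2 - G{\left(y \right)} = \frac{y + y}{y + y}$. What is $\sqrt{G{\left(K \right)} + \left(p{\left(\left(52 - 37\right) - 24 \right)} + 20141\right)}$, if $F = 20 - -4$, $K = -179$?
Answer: $7 \sqrt{411} \approx 141.91$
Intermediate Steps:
$G{\left(y \right)} = 1$ ($G{\left(y \right)} = 2 - \frac{y + y}{y + y} = 2 - \frac{2 y}{2 y} = 2 - 2 y \frac{1}{2 y} = 2 - 1 = 1$)
$F = 24$ ($F = 20 + 4 = 24$)
$p{\left(h \right)} = -3$ ($p{\left(h \right)} = 24 - 27 = -3$)
$\sqrt{G{\left(K \right)} + \left(p{\left(\left(52 - 37\right) - 24 \right)} + 20141\right)} = \sqrt{1 + \left(-3 + 20141\right)} = \sqrt{1 + 20138} = \sqrt{20139} = 7 \sqrt{411}$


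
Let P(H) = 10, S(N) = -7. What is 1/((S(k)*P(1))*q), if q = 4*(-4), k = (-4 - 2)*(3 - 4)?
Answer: 1/1120 ≈ 0.00089286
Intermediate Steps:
k = 6 (k = -6*(-1) = 6)
q = -16
1/((S(k)*P(1))*q) = 1/(-7*10*(-16)) = 1/(-70*(-16)) = 1/1120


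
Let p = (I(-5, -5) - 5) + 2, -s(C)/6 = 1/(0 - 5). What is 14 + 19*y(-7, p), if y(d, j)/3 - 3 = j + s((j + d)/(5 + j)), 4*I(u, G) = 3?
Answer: 2503/20 ≈ 125.15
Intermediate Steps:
I(u, G) = ¾ (I(u, G) = (¼)*3 = ¾)
s(C) = 6/5 (s(C) = -6/(0 - 5) = -6/(-5) = -6*(-⅕) = 6/5)
p = -9/4 (p = (¾ - 5) + 2 = -17/4 + 2 = -9/4 ≈ -2.2500)
y(d, j) = 63/5 + 3*j (y(d, j) = 9 + 3*(j + 6/5) = 9 + 3*(6/5 + j) = 9 + (18/5 + 3*j) = 63/5 + 3*j)
14 + 19*y(-7, p) = 14 + 19*(63/5 + 3*(-9/4)) = 14 + 19*(63/5 - 27/4) = 14 + 19*(117/20) = 14 + 2223/20 = 2503/20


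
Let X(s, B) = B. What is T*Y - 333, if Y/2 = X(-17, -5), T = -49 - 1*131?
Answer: 1467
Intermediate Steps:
T = -180 (T = -49 - 131 = -180)
Y = -10 (Y = 2*(-5) = -10)
T*Y - 333 = -180*(-10) - 333 = 1800 - 333 = 1467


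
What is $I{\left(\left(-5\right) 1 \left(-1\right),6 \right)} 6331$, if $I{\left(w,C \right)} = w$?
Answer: $31655$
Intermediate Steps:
$I{\left(\left(-5\right) 1 \left(-1\right),6 \right)} 6331 = \left(-5\right) 1 \left(-1\right) 6331 = \left(-5\right) \left(-1\right) 6331 = 5 \cdot 6331 = 31655$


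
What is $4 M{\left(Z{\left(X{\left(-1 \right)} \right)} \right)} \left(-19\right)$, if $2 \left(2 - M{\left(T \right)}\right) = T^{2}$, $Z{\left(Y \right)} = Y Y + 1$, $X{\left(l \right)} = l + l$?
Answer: $798$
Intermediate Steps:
$X{\left(l \right)} = 2 l$
$Z{\left(Y \right)} = 1 + Y^{2}$ ($Z{\left(Y \right)} = Y^{2} + 1 = 1 + Y^{2}$)
$M{\left(T \right)} = 2 - \frac{T^{2}}{2}$
$4 M{\left(Z{\left(X{\left(-1 \right)} \right)} \right)} \left(-19\right) = 4 \left(2 - \frac{\left(1 + \left(2 \left(-1\right)\right)^{2}\right)^{2}}{2}\right) \left(-19\right) = 4 \left(2 - \frac{\left(1 + \left(-2\right)^{2}\right)^{2}}{2}\right) \left(-19\right) = 4 \left(2 - \frac{\left(1 + 4\right)^{2}}{2}\right) \left(-19\right) = 4 \left(2 - \frac{5^{2}}{2}\right) \left(-19\right) = 4 \left(2 - \frac{25}{2}\right) \left(-19\right) = 4 \left(- \frac{21}{2}\right) \left(-19\right) = \left(-42\right) \left(-19\right) = 798$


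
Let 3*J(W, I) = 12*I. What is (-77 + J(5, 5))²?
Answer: 3249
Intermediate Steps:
J(W, I) = 4*I (J(W, I) = (12*I)/3 = 4*I)
(-77 + J(5, 5))² = (-77 + 4*5)² = (-77 + 20)² = (-57)² = 3249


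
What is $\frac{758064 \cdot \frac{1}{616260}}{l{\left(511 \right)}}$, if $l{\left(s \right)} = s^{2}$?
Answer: $\frac{63172}{13409868955} \approx 4.7109 \cdot 10^{-6}$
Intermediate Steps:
$\frac{758064 \cdot \frac{1}{616260}}{l{\left(511 \right)}} = \frac{758064 \cdot \frac{1}{616260}}{511^{2}} = \frac{758064 \cdot \frac{1}{616260}}{261121} = \frac{63172}{51355} \cdot \frac{1}{261121} = \frac{63172}{13409868955}$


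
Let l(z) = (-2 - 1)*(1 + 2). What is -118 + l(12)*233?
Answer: -2215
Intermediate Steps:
l(z) = -9 (l(z) = -3*3 = -9)
-118 + l(12)*233 = -118 - 9*233 = -118 - 2097 = -2215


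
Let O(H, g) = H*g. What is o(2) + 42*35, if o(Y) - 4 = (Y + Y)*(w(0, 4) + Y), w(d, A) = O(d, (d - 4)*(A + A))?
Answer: 1482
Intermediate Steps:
w(d, A) = 2*A*d*(-4 + d) (w(d, A) = d*((d - 4)*(A + A)) = d*((-4 + d)*(2*A)) = d*(2*A*(-4 + d)) = 2*A*d*(-4 + d))
o(Y) = 4 + 2*Y² (o(Y) = 4 + (Y + Y)*(2*4*0*(-4 + 0) + Y) = 4 + (2*Y)*(2*4*0*(-4) + Y) = 4 + (2*Y)*(0 + Y) = 4 + (2*Y)*Y = 4 + 2*Y²)
o(2) + 42*35 = (4 + 2*2²) + 42*35 = (4 + 2*4) + 1470 = (4 + 8) + 1470 = 12 + 1470 = 1482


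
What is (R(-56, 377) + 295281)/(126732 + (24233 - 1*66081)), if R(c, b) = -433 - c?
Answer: 73726/21221 ≈ 3.4742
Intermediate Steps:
(R(-56, 377) + 295281)/(126732 + (24233 - 1*66081)) = ((-433 - 1*(-56)) + 295281)/(126732 + (24233 - 1*66081)) = ((-433 + 56) + 295281)/(126732 + (24233 - 66081)) = (-377 + 295281)/(126732 - 41848) = 294904/84884 = 294904*(1/84884) = 73726/21221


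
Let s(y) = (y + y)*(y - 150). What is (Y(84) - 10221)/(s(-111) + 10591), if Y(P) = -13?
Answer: -10234/68533 ≈ -0.14933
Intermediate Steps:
s(y) = 2*y*(-150 + y) (s(y) = (2*y)*(-150 + y) = 2*y*(-150 + y))
(Y(84) - 10221)/(s(-111) + 10591) = (-13 - 10221)/(2*(-111)*(-150 - 111) + 10591) = -10234/(2*(-111)*(-261) + 10591) = -10234/(57942 + 10591) = -10234/68533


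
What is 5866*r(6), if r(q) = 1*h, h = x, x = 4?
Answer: 23464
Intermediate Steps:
h = 4
r(q) = 4 (r(q) = 1*4 = 4)
5866*r(6) = 5866*4 = 23464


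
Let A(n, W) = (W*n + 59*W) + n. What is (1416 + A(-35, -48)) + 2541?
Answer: 2770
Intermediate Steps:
A(n, W) = n + 59*W + W*n (A(n, W) = (59*W + W*n) + n = n + 59*W + W*n)
(1416 + A(-35, -48)) + 2541 = (1416 + (-35 + 59*(-48) - 48*(-35))) + 2541 = (1416 + (-35 - 2832 + 1680)) + 2541 = (1416 - 1187) + 2541 = 229 + 2541 = 2770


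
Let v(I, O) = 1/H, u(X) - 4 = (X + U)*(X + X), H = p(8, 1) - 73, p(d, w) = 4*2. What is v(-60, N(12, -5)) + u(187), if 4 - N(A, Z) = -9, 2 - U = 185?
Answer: 97499/65 ≈ 1500.0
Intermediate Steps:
U = -183 (U = 2 - 1*185 = 2 - 185 = -183)
N(A, Z) = 13 (N(A, Z) = 4 - 1*(-9) = 4 + 9 = 13)
p(d, w) = 8
H = -65 (H = 8 - 73 = -65)
u(X) = 4 + 2*X*(-183 + X) (u(X) = 4 + (X - 183)*(X + X) = 4 + (-183 + X)*(2*X) = 4 + 2*X*(-183 + X))
v(I, O) = -1/65 (v(I, O) = 1/(-65) = -1/65)
v(-60, N(12, -5)) + u(187) = -1/65 + (4 - 366*187 + 2*187**2) = -1/65 + (4 - 68442 + 2*34969) = -1/65 + (4 - 68442 + 69938) = -1/65 + 1500 = 97499/65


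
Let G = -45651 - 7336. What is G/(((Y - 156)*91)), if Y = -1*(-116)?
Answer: 52987/3640 ≈ 14.557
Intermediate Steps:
Y = 116
G = -52987
G/(((Y - 156)*91)) = -52987*1/(91*(116 - 156)) = -52987/((-40*91)) = -52987/(-3640) = -52987*(-1/3640) = 52987/3640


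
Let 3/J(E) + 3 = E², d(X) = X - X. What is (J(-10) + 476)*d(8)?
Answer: 0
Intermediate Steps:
d(X) = 0
J(E) = 3/(-3 + E²)
(J(-10) + 476)*d(8) = (3/(-3 + (-10)²) + 476)*0 = (3/(-3 + 100) + 476)*0 = (3/97 + 476)*0 = (46175/97)*0 = 0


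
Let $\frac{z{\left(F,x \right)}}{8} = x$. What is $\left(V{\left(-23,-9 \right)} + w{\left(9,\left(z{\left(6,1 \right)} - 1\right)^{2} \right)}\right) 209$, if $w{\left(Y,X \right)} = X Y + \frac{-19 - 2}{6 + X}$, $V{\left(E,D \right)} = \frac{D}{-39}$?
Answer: $\frac{5988933}{65} \approx 92137.0$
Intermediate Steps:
$V{\left(E,D \right)} = - \frac{D}{39}$ ($V{\left(E,D \right)} = D \left(- \frac{1}{39}\right) = - \frac{D}{39}$)
$z{\left(F,x \right)} = 8 x$
$w{\left(Y,X \right)} = - \frac{21}{6 + X} + X Y$ ($w{\left(Y,X \right)} = X Y - \frac{21}{6 + X} = - \frac{21}{6 + X} + X Y$)
$\left(V{\left(-23,-9 \right)} + w{\left(9,\left(z{\left(6,1 \right)} - 1\right)^{2} \right)}\right) 209 = \left(\left(- \frac{1}{39}\right) \left(-9\right) + \frac{-21 + 9 \left(\left(8 \cdot 1 - 1\right)^{2}\right)^{2} + 6 \left(8 \cdot 1 - 1\right)^{2} \cdot 9}{6 + \left(8 \cdot 1 - 1\right)^{2}}\right) 209 = \left(\frac{3}{13} + \frac{-21 + 9 \left(\left(8 - 1\right)^{2}\right)^{2} + 6 \left(8 - 1\right)^{2} \cdot 9}{6 + \left(8 - 1\right)^{2}}\right) 209 = \left(\frac{3}{13} + \frac{-21 + 9 \left(7^{2}\right)^{2} + 6 \cdot 7^{2} \cdot 9}{6 + 7^{2}}\right) 209 = \left(\frac{3}{13} + \frac{-21 + 9 \cdot 49^{2} + 6 \cdot 49 \cdot 9}{6 + 49}\right) 209 = \left(\frac{3}{13} + \frac{-21 + 9 \cdot 2401 + 2646}{55}\right) 209 = \left(\frac{3}{13} + \frac{-21 + 21609 + 2646}{55}\right) 209 = \left(\frac{3}{13} + \frac{1}{55} \cdot 24234\right) 209 = \left(\frac{3}{13} + \frac{24234}{55}\right) 209 = \frac{315207}{715} \cdot 209 = \frac{5988933}{65}$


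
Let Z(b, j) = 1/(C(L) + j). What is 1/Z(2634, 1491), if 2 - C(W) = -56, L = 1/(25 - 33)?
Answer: 1549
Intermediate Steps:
L = -⅛ (L = 1/(-8) = -⅛ ≈ -0.12500)
C(W) = 58 (C(W) = 2 - 1*(-56) = 2 + 56 = 58)
Z(b, j) = 1/(58 + j)
1/Z(2634, 1491) = 1/(1/(58 + 1491)) = 1/(1/1549) = 1549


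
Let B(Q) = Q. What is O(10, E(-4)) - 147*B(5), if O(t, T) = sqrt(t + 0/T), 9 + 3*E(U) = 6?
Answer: -735 + sqrt(10) ≈ -731.84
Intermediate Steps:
E(U) = -1 (E(U) = -3 + (1/3)*6 = -3 + 2 = -1)
O(t, T) = sqrt(t) (O(t, T) = sqrt(t + 0) = sqrt(t))
O(10, E(-4)) - 147*B(5) = sqrt(10) - 147*5 = sqrt(10) - 735 = -735 + sqrt(10)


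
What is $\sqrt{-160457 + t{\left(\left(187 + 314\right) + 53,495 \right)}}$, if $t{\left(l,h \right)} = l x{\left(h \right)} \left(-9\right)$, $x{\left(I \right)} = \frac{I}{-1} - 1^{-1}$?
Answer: $\sqrt{2312599} \approx 1520.7$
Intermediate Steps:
$x{\left(I \right)} = -1 - I$ ($x{\left(I \right)} = I \left(-1\right) - 1 = - I - 1 = -1 - I$)
$t{\left(l,h \right)} = - 9 l \left(-1 - h\right)$ ($t{\left(l,h \right)} = l \left(-1 - h\right) \left(-9\right) = - 9 l \left(-1 - h\right)$)
$\sqrt{-160457 + t{\left(\left(187 + 314\right) + 53,495 \right)}} = \sqrt{-160457 + 9 \left(\left(187 + 314\right) + 53\right) \left(1 + 495\right)} = \sqrt{-160457 + 9 \left(501 + 53\right) 496} = \sqrt{-160457 + 9 \cdot 554 \cdot 496} = \sqrt{-160457 + 2473056} = \sqrt{2312599}$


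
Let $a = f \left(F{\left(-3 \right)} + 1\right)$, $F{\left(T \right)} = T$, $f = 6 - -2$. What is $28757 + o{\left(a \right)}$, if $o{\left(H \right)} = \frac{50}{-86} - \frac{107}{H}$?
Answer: $\frac{19789017}{688} \approx 28763.0$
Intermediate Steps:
$f = 8$ ($f = 6 + 2 = 8$)
$a = -16$ ($a = 8 \left(-3 + 1\right) = 8 \left(-2\right) = -16$)
$o{\left(H \right)} = - \frac{25}{43} - \frac{107}{H}$ ($o{\left(H \right)} = 50 \left(- \frac{1}{86}\right) - \frac{107}{H} = - \frac{25}{43} - \frac{107}{H}$)
$28757 + o{\left(a \right)} = 28757 - \left(\frac{25}{43} + \frac{107}{-16}\right) = 28757 - - \frac{4201}{688} = 28757 + \left(- \frac{25}{43} + \frac{107}{16}\right) = 28757 + \frac{4201}{688} = \frac{19789017}{688}$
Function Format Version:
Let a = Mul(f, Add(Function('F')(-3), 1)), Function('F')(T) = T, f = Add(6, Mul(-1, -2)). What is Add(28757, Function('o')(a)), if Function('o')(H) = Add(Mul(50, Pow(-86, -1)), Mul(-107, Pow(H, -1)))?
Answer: Rational(19789017, 688) ≈ 28763.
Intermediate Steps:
f = 8 (f = Add(6, 2) = 8)
a = -16 (a = Mul(8, Add(-3, 1)) = Mul(8, -2) = -16)
Function('o')(H) = Add(Rational(-25, 43), Mul(-107, Pow(H, -1))) (Function('o')(H) = Add(Mul(50, Rational(-1, 86)), Mul(-107, Pow(H, -1))) = Add(Rational(-25, 43), Mul(-107, Pow(H, -1))))
Add(28757, Function('o')(a)) = Add(28757, Add(Rational(-25, 43), Mul(-107, Pow(-16, -1)))) = Add(28757, Add(Rational(-25, 43), Mul(-107, Rational(-1, 16)))) = Add(28757, Add(Rational(-25, 43), Rational(107, 16))) = Add(28757, Rational(4201, 688)) = Rational(19789017, 688)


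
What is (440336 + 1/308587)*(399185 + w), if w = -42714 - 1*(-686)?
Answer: 48531195056722581/308587 ≈ 1.5727e+11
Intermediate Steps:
w = -42028 (w = -42714 + 686 = -42028)
(440336 + 1/308587)*(399185 + w) = (440336 + 1/308587)*(399185 - 42028) = (440336 + 1/308587)*357157 = (135881965233/308587)*357157 = 48531195056722581/308587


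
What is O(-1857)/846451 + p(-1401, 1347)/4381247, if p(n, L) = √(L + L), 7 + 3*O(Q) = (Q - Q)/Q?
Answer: -7/2539353 + √2694/4381247 ≈ 9.0902e-6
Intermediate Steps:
O(Q) = -7/3 (O(Q) = -7/3 + ((Q - Q)/Q)/3 = -7/3 + (0/Q)/3 = -7/3 + (⅓)*0 = -7/3 + 0 = -7/3)
p(n, L) = √2*√L (p(n, L) = √(2*L) = √2*√L)
O(-1857)/846451 + p(-1401, 1347)/4381247 = -7/3/846451 + (√2*√1347)/4381247 = -7/3*1/846451 + √2694*(1/4381247) = -7/2539353 + √2694/4381247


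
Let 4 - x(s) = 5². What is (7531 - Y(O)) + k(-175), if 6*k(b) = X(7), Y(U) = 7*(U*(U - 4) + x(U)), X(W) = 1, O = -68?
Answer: -159563/6 ≈ -26594.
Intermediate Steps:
x(s) = -21 (x(s) = 4 - 1*5² = 4 - 1*25 = 4 - 25 = -21)
Y(U) = -147 + 7*U*(-4 + U) (Y(U) = 7*(U*(U - 4) - 21) = 7*(U*(-4 + U) - 21) = 7*(-21 + U*(-4 + U)) = -147 + 7*U*(-4 + U))
k(b) = ⅙ (k(b) = (⅙)*1 = ⅙)
(7531 - Y(O)) + k(-175) = (7531 - (-147 - 28*(-68) + 7*(-68)²)) + ⅙ = (7531 - (-147 + 1904 + 7*4624)) + ⅙ = (7531 - (-147 + 1904 + 32368)) + ⅙ = (7531 - 1*34125) + ⅙ = (7531 - 34125) + ⅙ = -26594 + ⅙ = -159563/6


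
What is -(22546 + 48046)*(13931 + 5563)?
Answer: -1376120448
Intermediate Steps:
-(22546 + 48046)*(13931 + 5563) = -70592*19494 = -1*1376120448 = -1376120448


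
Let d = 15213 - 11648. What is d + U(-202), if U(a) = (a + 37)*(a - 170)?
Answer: 64945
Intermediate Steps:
U(a) = (-170 + a)*(37 + a) (U(a) = (37 + a)*(-170 + a) = (-170 + a)*(37 + a))
d = 3565
d + U(-202) = 3565 + (-6290 + (-202)² - 133*(-202)) = 3565 + (-6290 + 40804 + 26866) = 3565 + 61380 = 64945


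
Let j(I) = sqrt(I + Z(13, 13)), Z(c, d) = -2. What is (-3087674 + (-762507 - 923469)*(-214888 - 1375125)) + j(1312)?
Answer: 2680720670014 + sqrt(1310) ≈ 2.6807e+12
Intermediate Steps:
j(I) = sqrt(-2 + I) (j(I) = sqrt(I - 2) = sqrt(-2 + I))
(-3087674 + (-762507 - 923469)*(-214888 - 1375125)) + j(1312) = (-3087674 + (-762507 - 923469)*(-214888 - 1375125)) + sqrt(-2 + 1312) = (-3087674 - 1685976*(-1590013)) + sqrt(1310) = (-3087674 + 2680723757688) + sqrt(1310) = 2680720670014 + sqrt(1310)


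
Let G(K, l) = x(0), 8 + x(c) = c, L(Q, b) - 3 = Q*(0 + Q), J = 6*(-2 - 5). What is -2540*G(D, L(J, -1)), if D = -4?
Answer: 20320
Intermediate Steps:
J = -42 (J = 6*(-7) = -42)
L(Q, b) = 3 + Q**2 (L(Q, b) = 3 + Q*(0 + Q) = 3 + Q*Q = 3 + Q**2)
x(c) = -8 + c
G(K, l) = -8 (G(K, l) = -8 + 0 = -8)
-2540*G(D, L(J, -1)) = -2540*(-8) = 20320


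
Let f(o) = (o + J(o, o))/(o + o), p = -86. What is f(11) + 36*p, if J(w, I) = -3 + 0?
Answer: -34052/11 ≈ -3095.6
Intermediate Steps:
J(w, I) = -3
f(o) = (-3 + o)/(2*o) (f(o) = (o - 3)/(o + o) = (-3 + o)/((2*o)) = (-3 + o)*(1/(2*o)) = (-3 + o)/(2*o))
f(11) + 36*p = (½)*(-3 + 11)/11 + 36*(-86) = (½)*(1/11)*8 - 3096 = 4/11 - 3096 = -34052/11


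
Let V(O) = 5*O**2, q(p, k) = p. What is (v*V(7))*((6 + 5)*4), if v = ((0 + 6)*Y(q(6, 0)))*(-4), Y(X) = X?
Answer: -1552320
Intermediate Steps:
v = -144 (v = ((0 + 6)*6)*(-4) = (6*6)*(-4) = 36*(-4) = -144)
(v*V(7))*((6 + 5)*4) = (-720*7**2)*((6 + 5)*4) = (-720*49)*(11*4) = -144*245*44 = -35280*44 = -1552320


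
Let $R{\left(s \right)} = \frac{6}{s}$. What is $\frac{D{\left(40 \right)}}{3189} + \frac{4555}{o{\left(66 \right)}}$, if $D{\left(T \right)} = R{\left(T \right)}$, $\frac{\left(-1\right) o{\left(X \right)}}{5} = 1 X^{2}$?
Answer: $- \frac{1210219}{5788035} \approx -0.20909$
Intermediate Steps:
$o{\left(X \right)} = - 5 X^{2}$ ($o{\left(X \right)} = - 5 \cdot 1 X^{2} = - 5 X^{2}$)
$D{\left(T \right)} = \frac{6}{T}$
$\frac{D{\left(40 \right)}}{3189} + \frac{4555}{o{\left(66 \right)}} = \frac{6 \cdot \frac{1}{40}}{3189} + \frac{4555}{\left(-5\right) 66^{2}} = 6 \cdot \frac{1}{40} \cdot \frac{1}{3189} + \frac{4555}{\left(-5\right) 4356} = \frac{3}{20} \cdot \frac{1}{3189} + \frac{4555}{-21780} = \frac{1}{21260} + 4555 \left(- \frac{1}{21780}\right) = \frac{1}{21260} - \frac{911}{4356} = - \frac{1210219}{5788035}$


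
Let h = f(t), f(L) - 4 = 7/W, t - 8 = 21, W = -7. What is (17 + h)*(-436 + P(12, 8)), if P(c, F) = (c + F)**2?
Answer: -720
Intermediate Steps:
t = 29 (t = 8 + 21 = 29)
f(L) = 3 (f(L) = 4 + 7/(-7) = 4 + 7*(-1/7) = 4 - 1 = 3)
P(c, F) = (F + c)**2
h = 3
(17 + h)*(-436 + P(12, 8)) = (17 + 3)*(-436 + (8 + 12)**2) = 20*(-436 + 20**2) = 20*(-436 + 400) = 20*(-36) = -720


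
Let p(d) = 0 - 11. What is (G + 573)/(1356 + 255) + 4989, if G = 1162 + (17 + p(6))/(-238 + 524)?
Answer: 1149579005/230373 ≈ 4990.1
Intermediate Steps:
p(d) = -11
G = 166169/143 (G = 1162 + (17 - 11)/(-238 + 524) = 1162 + 6/286 = 1162 + 6*(1/286) = 1162 + 3/143 = 166169/143 ≈ 1162.0)
(G + 573)/(1356 + 255) + 4989 = (166169/143 + 573)/(1356 + 255) + 4989 = (248108/143)/1611 + 4989 = (248108/143)*(1/1611) + 4989 = 248108/230373 + 4989 = 1149579005/230373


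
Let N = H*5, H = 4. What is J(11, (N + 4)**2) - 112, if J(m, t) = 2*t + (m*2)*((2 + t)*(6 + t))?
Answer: 7401752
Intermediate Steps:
N = 20 (N = 4*5 = 20)
J(m, t) = 2*t + 2*m*(2 + t)*(6 + t) (J(m, t) = 2*t + (2*m)*((2 + t)*(6 + t)) = 2*t + 2*m*(2 + t)*(6 + t))
J(11, (N + 4)**2) - 112 = (2*(20 + 4)**2 + 24*11 + 2*11*((20 + 4)**2)**2 + 16*11*(20 + 4)**2) - 112 = (2*24**2 + 264 + 2*11*(24**2)**2 + 16*11*24**2) - 112 = (2*576 + 264 + 2*11*576**2 + 16*11*576) - 112 = (1152 + 264 + 2*11*331776 + 101376) - 112 = (1152 + 264 + 7299072 + 101376) - 112 = 7401864 - 112 = 7401752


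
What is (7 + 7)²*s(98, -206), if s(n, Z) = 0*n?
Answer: 0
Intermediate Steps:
s(n, Z) = 0
(7 + 7)²*s(98, -206) = (7 + 7)²*0 = 14²*0 = 196*0 = 0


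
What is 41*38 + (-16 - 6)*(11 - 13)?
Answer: 1602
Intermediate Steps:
41*38 + (-16 - 6)*(11 - 13) = 1558 - 22*(-2) = 1558 + 44 = 1602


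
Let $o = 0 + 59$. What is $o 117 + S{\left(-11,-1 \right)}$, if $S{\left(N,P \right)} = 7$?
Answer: $6910$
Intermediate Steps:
$o = 59$
$o 117 + S{\left(-11,-1 \right)} = 59 \cdot 117 + 7 = 6903 + 7 = 6910$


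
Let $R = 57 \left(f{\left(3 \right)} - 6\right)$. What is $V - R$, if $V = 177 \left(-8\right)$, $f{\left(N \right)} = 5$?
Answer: $-1359$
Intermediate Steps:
$V = -1416$
$R = -57$ ($R = 57 \left(5 - 6\right) = 57 \left(-1\right) = -57$)
$V - R = -1416 - -57 = -1416 + 57 = -1359$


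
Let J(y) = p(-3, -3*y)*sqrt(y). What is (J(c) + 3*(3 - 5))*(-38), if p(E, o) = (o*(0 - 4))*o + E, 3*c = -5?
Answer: 228 + 3914*I*sqrt(15)/3 ≈ 228.0 + 5053.0*I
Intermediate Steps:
c = -5/3 (c = (1/3)*(-5) = -5/3 ≈ -1.6667)
p(E, o) = E - 4*o**2 (p(E, o) = (o*(-4))*o + E = (-4*o)*o + E = -4*o**2 + E = E - 4*o**2)
J(y) = sqrt(y)*(-3 - 36*y**2) (J(y) = (-3 - 4*9*y**2)*sqrt(y) = (-3 - 36*y**2)*sqrt(y) = sqrt(y)*(-3 - 36*y**2))
(J(c) + 3*(3 - 5))*(-38) = (sqrt(-5/3)*(-3 - 36*(-5/3)**2) + 3*(3 - 5))*(-38) = ((I*sqrt(15)/3)*(-3 - 36*25/9) + 3*(-2))*(-38) = ((I*sqrt(15)/3)*(-3 - 100) - 6)*(-38) = ((I*sqrt(15)/3)*(-103) - 6)*(-38) = (-103*I*sqrt(15)/3 - 6)*(-38) = (-6 - 103*I*sqrt(15)/3)*(-38) = 228 + 3914*I*sqrt(15)/3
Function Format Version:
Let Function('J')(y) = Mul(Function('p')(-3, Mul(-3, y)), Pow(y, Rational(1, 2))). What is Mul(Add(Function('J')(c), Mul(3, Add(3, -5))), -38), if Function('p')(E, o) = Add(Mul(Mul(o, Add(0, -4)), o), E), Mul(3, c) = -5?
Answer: Add(228, Mul(Rational(3914, 3), I, Pow(15, Rational(1, 2)))) ≈ Add(228.00, Mul(5053.0, I))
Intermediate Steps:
c = Rational(-5, 3) (c = Mul(Rational(1, 3), -5) = Rational(-5, 3) ≈ -1.6667)
Function('p')(E, o) = Add(E, Mul(-4, Pow(o, 2))) (Function('p')(E, o) = Add(Mul(Mul(o, -4), o), E) = Add(Mul(Mul(-4, o), o), E) = Add(Mul(-4, Pow(o, 2)), E) = Add(E, Mul(-4, Pow(o, 2))))
Function('J')(y) = Mul(Pow(y, Rational(1, 2)), Add(-3, Mul(-36, Pow(y, 2)))) (Function('J')(y) = Mul(Add(-3, Mul(-4, Pow(Mul(-3, y), 2))), Pow(y, Rational(1, 2))) = Mul(Add(-3, Mul(-4, Mul(9, Pow(y, 2)))), Pow(y, Rational(1, 2))) = Mul(Add(-3, Mul(-36, Pow(y, 2))), Pow(y, Rational(1, 2))) = Mul(Pow(y, Rational(1, 2)), Add(-3, Mul(-36, Pow(y, 2)))))
Mul(Add(Function('J')(c), Mul(3, Add(3, -5))), -38) = Mul(Add(Mul(Pow(Rational(-5, 3), Rational(1, 2)), Add(-3, Mul(-36, Pow(Rational(-5, 3), 2)))), Mul(3, Add(3, -5))), -38) = Mul(Add(Mul(Mul(Rational(1, 3), I, Pow(15, Rational(1, 2))), Add(-3, Mul(-36, Rational(25, 9)))), Mul(3, -2)), -38) = Mul(Add(Mul(Mul(Rational(1, 3), I, Pow(15, Rational(1, 2))), Add(-3, -100)), -6), -38) = Mul(Add(Mul(Mul(Rational(1, 3), I, Pow(15, Rational(1, 2))), -103), -6), -38) = Mul(Add(Mul(Rational(-103, 3), I, Pow(15, Rational(1, 2))), -6), -38) = Mul(Add(-6, Mul(Rational(-103, 3), I, Pow(15, Rational(1, 2)))), -38) = Add(228, Mul(Rational(3914, 3), I, Pow(15, Rational(1, 2))))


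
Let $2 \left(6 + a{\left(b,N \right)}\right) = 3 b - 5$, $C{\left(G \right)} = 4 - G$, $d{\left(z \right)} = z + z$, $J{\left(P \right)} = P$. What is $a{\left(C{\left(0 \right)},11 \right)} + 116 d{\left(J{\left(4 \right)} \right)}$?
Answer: $\frac{1851}{2} \approx 925.5$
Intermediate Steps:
$d{\left(z \right)} = 2 z$
$a{\left(b,N \right)} = - \frac{17}{2} + \frac{3 b}{2}$ ($a{\left(b,N \right)} = -6 + \frac{3 b - 5}{2} = -6 + \frac{-5 + 3 b}{2} = -6 + \left(- \frac{5}{2} + \frac{3 b}{2}\right) = - \frac{17}{2} + \frac{3 b}{2}$)
$a{\left(C{\left(0 \right)},11 \right)} + 116 d{\left(J{\left(4 \right)} \right)} = \left(- \frac{17}{2} + \frac{3 \left(4 - 0\right)}{2}\right) + 116 \cdot 2 \cdot 4 = \left(- \frac{17}{2} + \frac{3 \left(4 + 0\right)}{2}\right) + 116 \cdot 8 = \left(- \frac{17}{2} + \frac{3}{2} \cdot 4\right) + 928 = \left(- \frac{17}{2} + 6\right) + 928 = - \frac{5}{2} + 928 = \frac{1851}{2}$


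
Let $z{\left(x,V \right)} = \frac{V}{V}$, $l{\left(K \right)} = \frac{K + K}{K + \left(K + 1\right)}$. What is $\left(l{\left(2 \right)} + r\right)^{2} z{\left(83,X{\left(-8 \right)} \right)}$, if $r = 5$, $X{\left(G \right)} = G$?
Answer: $\frac{841}{25} \approx 33.64$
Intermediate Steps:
$l{\left(K \right)} = \frac{2 K}{1 + 2 K}$ ($l{\left(K \right)} = \frac{2 K}{K + \left(1 + K\right)} = \frac{2 K}{1 + 2 K}$)
$z{\left(x,V \right)} = 1$
$\left(l{\left(2 \right)} + r\right)^{2} z{\left(83,X{\left(-8 \right)} \right)} = \left(2 \cdot 2 \frac{1}{1 + 2 \cdot 2} + 5\right)^{2} \cdot 1 = \left(2 \cdot 2 \frac{1}{1 + 4} + 5\right)^{2} \cdot 1 = \left(2 \cdot 2 \cdot \frac{1}{5} + 5\right)^{2} \cdot 1 = \left(\frac{4}{5} + 5\right)^{2} \cdot 1 = \left(\frac{29}{5}\right)^{2} \cdot 1 = \frac{841}{25} \cdot 1 = \frac{841}{25}$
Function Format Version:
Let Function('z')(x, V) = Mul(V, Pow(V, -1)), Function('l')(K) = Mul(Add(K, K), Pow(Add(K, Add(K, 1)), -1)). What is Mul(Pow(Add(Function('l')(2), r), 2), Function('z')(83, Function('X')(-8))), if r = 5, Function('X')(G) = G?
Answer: Rational(841, 25) ≈ 33.640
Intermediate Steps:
Function('l')(K) = Mul(2, K, Pow(Add(1, Mul(2, K)), -1)) (Function('l')(K) = Mul(Mul(2, K), Pow(Add(K, Add(1, K)), -1)) = Mul(Mul(2, K), Pow(Add(1, Mul(2, K)), -1)) = Mul(2, K, Pow(Add(1, Mul(2, K)), -1)))
Function('z')(x, V) = 1
Mul(Pow(Add(Function('l')(2), r), 2), Function('z')(83, Function('X')(-8))) = Mul(Pow(Add(Mul(2, 2, Pow(Add(1, Mul(2, 2)), -1)), 5), 2), 1) = Mul(Pow(Add(Mul(2, 2, Pow(Add(1, 4), -1)), 5), 2), 1) = Mul(Pow(Add(Mul(2, 2, Pow(5, -1)), 5), 2), 1) = Mul(Pow(Add(Mul(2, 2, Rational(1, 5)), 5), 2), 1) = Mul(Pow(Add(Rational(4, 5), 5), 2), 1) = Mul(Pow(Rational(29, 5), 2), 1) = Mul(Rational(841, 25), 1) = Rational(841, 25)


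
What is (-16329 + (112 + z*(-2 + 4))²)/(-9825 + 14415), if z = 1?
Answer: -1111/1530 ≈ -0.72614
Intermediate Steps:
(-16329 + (112 + z*(-2 + 4))²)/(-9825 + 14415) = (-16329 + (112 + 1*(-2 + 4))²)/(-9825 + 14415) = (-16329 + (112 + 1*2)²)/4590 = (-16329 + (112 + 2)²)*(1/4590) = (-16329 + 114²)*(1/4590) = (-16329 + 12996)*(1/4590) = -3333*1/4590 = -1111/1530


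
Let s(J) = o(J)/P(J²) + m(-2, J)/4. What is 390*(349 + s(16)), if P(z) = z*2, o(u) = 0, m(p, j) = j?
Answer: 137670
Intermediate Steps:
P(z) = 2*z
s(J) = J/4 (s(J) = 0/((2*J²)) + J/4 = 0*(1/(2*J²)) + J*(¼) = 0 + J/4 = J/4)
390*(349 + s(16)) = 390*(349 + (¼)*16) = 390*(349 + 4) = 390*353 = 137670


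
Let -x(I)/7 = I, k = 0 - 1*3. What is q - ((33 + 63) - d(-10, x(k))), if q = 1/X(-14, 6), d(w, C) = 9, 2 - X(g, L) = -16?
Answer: -1565/18 ≈ -86.944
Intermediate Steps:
k = -3 (k = 0 - 3 = -3)
X(g, L) = 18 (X(g, L) = 2 - 1*(-16) = 2 + 16 = 18)
x(I) = -7*I
q = 1/18 ≈ 0.055556
q - ((33 + 63) - d(-10, x(k))) = 1/18 - ((33 + 63) - 1*9) = 1/18 - (96 - 9) = 1/18 - 1*87 = 1/18 - 87 = -1565/18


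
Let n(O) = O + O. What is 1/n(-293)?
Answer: -1/586 ≈ -0.0017065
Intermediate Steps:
n(O) = 2*O
1/n(-293) = 1/(2*(-293)) = 1/(-586) = -1/586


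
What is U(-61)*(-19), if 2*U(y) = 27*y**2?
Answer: -1908873/2 ≈ -9.5444e+5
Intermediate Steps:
U(y) = 27*y**2/2 (U(y) = (27*y**2)/2 = 27*y**2/2)
U(-61)*(-19) = ((27/2)*(-61)**2)*(-19) = ((27/2)*3721)*(-19) = (100467/2)*(-19) = -1908873/2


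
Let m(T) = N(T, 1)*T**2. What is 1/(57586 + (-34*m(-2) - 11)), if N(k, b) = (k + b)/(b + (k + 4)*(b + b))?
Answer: 5/288011 ≈ 1.7360e-5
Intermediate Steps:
N(k, b) = (b + k)/(b + 2*b*(4 + k)) (N(k, b) = (b + k)/(b + (4 + k)*(2*b)) = (b + k)/(b + 2*b*(4 + k)))
m(T) = T**2*(1 + T)/(9 + 2*T) (m(T) = ((1 + T)/(1*(9 + 2*T)))*T**2 = (1*(1 + T)/(9 + 2*T))*T**2 = ((1 + T)/(9 + 2*T))*T**2 = T**2*(1 + T)/(9 + 2*T))
1/(57586 + (-34*m(-2) - 11)) = 1/(57586 + (-34*(-2)**2*(1 - 2)/(9 + 2*(-2)) - 11)) = 1/(57586 + (-136*(-1)/(9 - 4) - 11)) = 1/(57586 + (-136*(-1)/5 - 11)) = 1/(57586 + (-34*(-4/5) - 11)) = 1/(57586 + (136/5 - 11)) = 1/(57586 + 81/5) = 1/(288011/5) = 5/288011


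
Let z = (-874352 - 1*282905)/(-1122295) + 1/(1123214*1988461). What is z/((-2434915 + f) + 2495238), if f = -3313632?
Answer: -2584695590417849373/8154773973771236978512370 ≈ -3.1695e-7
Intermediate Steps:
z = 2584695590417849373/2506609108993715930 (z = (-874352 - 282905)*(-1/1122295) + (1/1123214)*(1/1988461) = -1157257*(-1/1122295) + 1/2233467233654 = 1157257/1122295 + 1/2233467233654 = 2584695590417849373/2506609108993715930 ≈ 1.0312)
z/((-2434915 + f) + 2495238) = 2584695590417849373/(2506609108993715930*((-2434915 - 3313632) + 2495238)) = 2584695590417849373/(2506609108993715930*(-5748547 + 2495238)) = (2584695590417849373/2506609108993715930)/(-3253309) = (2584695590417849373/2506609108993715930)*(-1/3253309) = -2584695590417849373/8154773973771236978512370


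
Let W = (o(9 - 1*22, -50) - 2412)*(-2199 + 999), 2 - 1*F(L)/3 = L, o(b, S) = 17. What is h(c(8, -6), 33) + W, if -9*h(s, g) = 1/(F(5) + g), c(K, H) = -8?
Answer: 620783999/216 ≈ 2.8740e+6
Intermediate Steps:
F(L) = 6 - 3*L
h(s, g) = -1/(9*(-9 + g)) (h(s, g) = -1/(9*((6 - 3*5) + g)) = -1/(9*((6 - 15) + g)) = -1/(9*(-9 + g)))
W = 2874000 (W = (17 - 2412)*(-2199 + 999) = -2395*(-1200) = 2874000)
h(c(8, -6), 33) + W = -1/(-81 + 9*33) + 2874000 = -1/(-81 + 297) + 2874000 = -1/216 + 2874000 = 620783999/216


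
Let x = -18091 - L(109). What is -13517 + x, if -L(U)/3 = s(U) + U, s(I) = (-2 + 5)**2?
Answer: -31254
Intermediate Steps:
s(I) = 9 (s(I) = 3**2 = 9)
L(U) = -27 - 3*U (L(U) = -3*(9 + U) = -27 - 3*U)
x = -17737 (x = -18091 - (-27 - 3*109) = -18091 - (-27 - 327) = -18091 - 1*(-354) = -18091 + 354 = -17737)
-13517 + x = -13517 - 17737 = -31254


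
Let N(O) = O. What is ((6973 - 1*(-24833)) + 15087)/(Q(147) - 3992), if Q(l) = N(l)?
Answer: -46893/3845 ≈ -12.196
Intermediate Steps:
Q(l) = l
((6973 - 1*(-24833)) + 15087)/(Q(147) - 3992) = ((6973 - 1*(-24833)) + 15087)/(147 - 3992) = ((6973 + 24833) + 15087)/(-3845) = (31806 + 15087)*(-1/3845) = 46893*(-1/3845) = -46893/3845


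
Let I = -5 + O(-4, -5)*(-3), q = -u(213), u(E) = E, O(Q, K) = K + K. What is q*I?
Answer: -5325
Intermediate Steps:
O(Q, K) = 2*K
q = -213 (q = -1*213 = -213)
I = 25 (I = -5 + (2*(-5))*(-3) = -5 - 10*(-3) = -5 + 30 = 25)
q*I = -213*25 = -5325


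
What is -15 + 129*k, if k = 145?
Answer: 18690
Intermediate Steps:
-15 + 129*k = -15 + 129*145 = -15 + 18705 = 18690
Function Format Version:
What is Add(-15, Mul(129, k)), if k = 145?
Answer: 18690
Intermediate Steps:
Add(-15, Mul(129, k)) = Add(-15, Mul(129, 145)) = Add(-15, 18705) = 18690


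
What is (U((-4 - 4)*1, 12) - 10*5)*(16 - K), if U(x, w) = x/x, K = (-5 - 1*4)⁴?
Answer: 320705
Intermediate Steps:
K = 6561 (K = (-5 - 4)⁴ = (-9)⁴ = 6561)
U(x, w) = 1
(U((-4 - 4)*1, 12) - 10*5)*(16 - K) = (1 - 10*5)*(16 - 1*6561) = (1 - 50)*(16 - 6561) = -49*(-6545) = 320705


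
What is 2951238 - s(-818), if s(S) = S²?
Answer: 2282114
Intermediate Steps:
2951238 - s(-818) = 2951238 - 1*(-818)² = 2951238 - 1*669124 = 2951238 - 669124 = 2282114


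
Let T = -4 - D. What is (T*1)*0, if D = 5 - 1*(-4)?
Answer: 0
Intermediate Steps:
D = 9 (D = 5 + 4 = 9)
T = -13 (T = -4 - 1*9 = -4 - 9 = -13)
(T*1)*0 = -13*1*0 = -13*0 = 0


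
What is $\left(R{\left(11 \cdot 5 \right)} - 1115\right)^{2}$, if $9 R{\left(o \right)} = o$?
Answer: $\frac{99600400}{81} \approx 1.2296 \cdot 10^{6}$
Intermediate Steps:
$R{\left(o \right)} = \frac{o}{9}$
$\left(R{\left(11 \cdot 5 \right)} - 1115\right)^{2} = \left(\frac{11 \cdot 5}{9} - 1115\right)^{2} = \left(\frac{1}{9} \cdot 55 - 1115\right)^{2} = \left(\frac{55}{9} - 1115\right)^{2} = \left(- \frac{9980}{9}\right)^{2} = \frac{99600400}{81}$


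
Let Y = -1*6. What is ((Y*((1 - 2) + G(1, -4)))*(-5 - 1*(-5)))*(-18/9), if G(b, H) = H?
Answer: 0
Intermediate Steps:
Y = -6
((Y*((1 - 2) + G(1, -4)))*(-5 - 1*(-5)))*(-18/9) = ((-6*((1 - 2) - 4))*(-5 - 1*(-5)))*(-18/9) = ((-6*(-1 - 4))*(-5 + 5))*(-18*⅑) = (-6*(-5)*0)*(-2) = (30*0)*(-2) = 0*(-2) = 0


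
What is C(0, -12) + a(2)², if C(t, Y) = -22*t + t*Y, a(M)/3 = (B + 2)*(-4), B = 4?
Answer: 5184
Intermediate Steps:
a(M) = -72 (a(M) = 3*((4 + 2)*(-4)) = 3*(6*(-4)) = 3*(-24) = -72)
C(t, Y) = -22*t + Y*t
C(0, -12) + a(2)² = 0*(-22 - 12) + (-72)² = 0*(-34) + 5184 = 0 + 5184 = 5184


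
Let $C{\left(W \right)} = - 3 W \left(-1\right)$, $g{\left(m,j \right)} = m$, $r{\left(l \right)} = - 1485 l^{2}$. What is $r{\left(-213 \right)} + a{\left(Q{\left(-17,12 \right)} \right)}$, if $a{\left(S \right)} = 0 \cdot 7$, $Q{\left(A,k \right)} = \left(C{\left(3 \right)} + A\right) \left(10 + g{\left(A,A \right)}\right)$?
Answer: $-67372965$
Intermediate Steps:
$C{\left(W \right)} = 3 W$
$Q{\left(A,k \right)} = \left(9 + A\right) \left(10 + A\right)$ ($Q{\left(A,k \right)} = \left(3 \cdot 3 + A\right) \left(10 + A\right) = \left(9 + A\right) \left(10 + A\right)$)
$a{\left(S \right)} = 0$
$r{\left(-213 \right)} + a{\left(Q{\left(-17,12 \right)} \right)} = - 1485 \left(-213\right)^{2} + 0 = \left(-1485\right) 45369 + 0 = -67372965 + 0 = -67372965$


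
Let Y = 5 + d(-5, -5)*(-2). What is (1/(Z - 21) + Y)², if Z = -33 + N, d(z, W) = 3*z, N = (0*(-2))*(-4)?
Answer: 3568321/2916 ≈ 1223.7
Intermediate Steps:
N = 0 (N = 0*(-4) = 0)
Z = -33 (Z = -33 + 0 = -33)
Y = 35 (Y = 5 + (3*(-5))*(-2) = 5 - 15*(-2) = 5 + 30 = 35)
(1/(Z - 21) + Y)² = (1/(-33 - 21) + 35)² = (1/(-54) + 35)² = (-1/54 + 35)² = (1889/54)² = 3568321/2916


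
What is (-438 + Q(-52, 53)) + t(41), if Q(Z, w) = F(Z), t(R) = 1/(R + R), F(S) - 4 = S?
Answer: -39851/82 ≈ -485.99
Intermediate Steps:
F(S) = 4 + S
t(R) = 1/(2*R)
Q(Z, w) = 4 + Z
(-438 + Q(-52, 53)) + t(41) = (-438 + (4 - 52)) + (½)/41 = (-438 - 48) + (½)*(1/41) = -486 + 1/82 = -39851/82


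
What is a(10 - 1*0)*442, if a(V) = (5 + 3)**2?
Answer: 28288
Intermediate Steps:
a(V) = 64 (a(V) = 8**2 = 64)
a(10 - 1*0)*442 = 64*442 = 28288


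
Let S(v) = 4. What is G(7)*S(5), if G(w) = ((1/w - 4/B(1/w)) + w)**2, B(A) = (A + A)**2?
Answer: 343396/49 ≈ 7008.1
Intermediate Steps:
B(A) = 4*A**2 (B(A) = (2*A)**2 = 4*A**2)
G(w) = (w + 1/w - w**2)**2 (G(w) = ((1/w - 4*w**2/4) + w)**2 = ((1/w - w**2) + w)**2 = (w + 1/w - w**2)**2)
G(7)*S(5) = ((1 + 7**2*(1 - 1*7))**2/7**2)*4 = ((1 + 49*(1 - 7))**2/49)*4 = ((1 + 49*(-6))**2/49)*4 = ((1 - 294)**2/49)*4 = ((1/49)*(-293)**2)*4 = ((1/49)*85849)*4 = (85849/49)*4 = 343396/49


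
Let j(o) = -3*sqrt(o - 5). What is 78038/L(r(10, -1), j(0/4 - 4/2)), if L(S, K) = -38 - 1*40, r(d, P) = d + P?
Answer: -39019/39 ≈ -1000.5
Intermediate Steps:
r(d, P) = P + d
j(o) = -3*sqrt(-5 + o)
L(S, K) = -78 (L(S, K) = -38 - 40 = -78)
78038/L(r(10, -1), j(0/4 - 4/2)) = 78038/(-78) = 78038*(-1/78) = -39019/39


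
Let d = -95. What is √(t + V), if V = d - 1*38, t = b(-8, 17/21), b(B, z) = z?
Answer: 2*I*√14574/21 ≈ 11.497*I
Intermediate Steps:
t = 17/21 ≈ 0.80952
V = -133 (V = -95 - 1*38 = -95 - 38 = -133)
√(t + V) = √(17/21 - 133) = √(-2776/21) = 2*I*√14574/21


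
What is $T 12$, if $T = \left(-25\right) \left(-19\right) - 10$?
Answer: $5580$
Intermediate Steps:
$T = 465$ ($T = 475 - 10 = 465$)
$T 12 = 465 \cdot 12 = 5580$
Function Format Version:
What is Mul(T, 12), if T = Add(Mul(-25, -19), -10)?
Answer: 5580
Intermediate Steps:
T = 465 (T = Add(475, -10) = 465)
Mul(T, 12) = Mul(465, 12) = 5580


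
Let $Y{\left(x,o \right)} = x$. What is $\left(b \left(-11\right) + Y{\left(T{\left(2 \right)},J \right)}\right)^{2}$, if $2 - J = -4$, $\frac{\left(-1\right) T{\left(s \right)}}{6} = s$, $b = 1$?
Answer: $529$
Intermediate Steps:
$T{\left(s \right)} = - 6 s$
$J = 6$ ($J = 2 - -4 = 2 + 4 = 6$)
$\left(b \left(-11\right) + Y{\left(T{\left(2 \right)},J \right)}\right)^{2} = \left(1 \left(-11\right) - 12\right)^{2} = \left(-11 - 12\right)^{2} = \left(-23\right)^{2} = 529$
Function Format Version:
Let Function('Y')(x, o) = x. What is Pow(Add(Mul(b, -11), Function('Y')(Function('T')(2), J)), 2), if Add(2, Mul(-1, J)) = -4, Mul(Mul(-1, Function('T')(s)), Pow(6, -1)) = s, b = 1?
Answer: 529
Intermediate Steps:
Function('T')(s) = Mul(-6, s)
J = 6 (J = Add(2, Mul(-1, -4)) = Add(2, 4) = 6)
Pow(Add(Mul(b, -11), Function('Y')(Function('T')(2), J)), 2) = Pow(Add(Mul(1, -11), Mul(-6, 2)), 2) = Pow(Add(-11, -12), 2) = Pow(-23, 2) = 529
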